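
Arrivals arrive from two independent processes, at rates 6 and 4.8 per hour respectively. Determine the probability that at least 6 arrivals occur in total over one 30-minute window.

0.4539

Independent Poisson processes superpose: combined rate λ = 6 + 4.8 = 10.8 per hour.
Over the interval, μ = 10.8 × 0.5 = 5.4 (a 30-minute window = 0.5 hours).
P(N ≥ 6) = 1 − P(N ≤ 5) ≈ 0.4539.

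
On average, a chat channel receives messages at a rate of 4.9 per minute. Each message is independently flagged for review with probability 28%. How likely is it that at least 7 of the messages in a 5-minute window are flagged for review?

0.5292

Thinning: the messages that are flagged for review themselves form a Poisson process with rate 0.28 × 4.9 = 1.372 per minute.
Over the interval, μ = 1.372 × 5 = 6.86 (a 5-minute window = 5 minutes).
P(N ≥ 7) = 1 − P(N ≤ 6) ≈ 0.5292.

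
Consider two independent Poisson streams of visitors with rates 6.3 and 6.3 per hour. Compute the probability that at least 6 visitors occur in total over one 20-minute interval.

Independent Poisson processes superpose: combined rate λ = 6.3 + 6.3 = 12.6 per hour.
Over the interval, μ = 12.6 × 1/3 = 4.2 (a 20-minute interval = 1/3 hours).
P(N ≥ 6) = 1 − P(N ≤ 5) ≈ 0.2469.

0.2469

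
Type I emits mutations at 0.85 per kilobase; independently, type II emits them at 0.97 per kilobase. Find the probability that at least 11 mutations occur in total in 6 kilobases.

Independent Poisson processes superpose: combined rate λ = 0.85 + 0.97 = 1.82 per kilobase.
Over the interval, μ = 1.82 × 6 = 10.92 (6 kilobases).
P(N ≥ 11) = 1 − P(N ≤ 10) ≈ 0.5305.

0.5305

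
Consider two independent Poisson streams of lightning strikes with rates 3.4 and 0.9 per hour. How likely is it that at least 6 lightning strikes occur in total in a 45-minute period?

Independent Poisson processes superpose: combined rate λ = 3.4 + 0.9 = 4.3 per hour.
Over the interval, μ = 4.3 × 0.75 = 3.225 (a 45-minute period = 0.75 hours).
P(N ≥ 6) = 1 − P(N ≤ 5) ≈ 0.1083.

0.1083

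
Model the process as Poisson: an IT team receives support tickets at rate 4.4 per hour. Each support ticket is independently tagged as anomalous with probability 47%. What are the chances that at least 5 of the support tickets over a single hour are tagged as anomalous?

0.0590

Thinning: the support tickets that are tagged as anomalous themselves form a Poisson process with rate 0.47 × 4.4 = 2.068 per hour.
So μ = 2.068.
P(N ≥ 5) = 1 − P(N ≤ 4) ≈ 0.0590.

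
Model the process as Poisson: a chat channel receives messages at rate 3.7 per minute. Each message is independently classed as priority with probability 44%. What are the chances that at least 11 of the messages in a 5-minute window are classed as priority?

0.1982

Thinning: the messages that are classed as priority themselves form a Poisson process with rate 0.44 × 3.7 = 1.628 per minute.
Over the interval, μ = 1.628 × 5 = 8.14 (a 5-minute window = 5 minutes).
P(N ≥ 11) = 1 − P(N ≤ 10) ≈ 0.1982.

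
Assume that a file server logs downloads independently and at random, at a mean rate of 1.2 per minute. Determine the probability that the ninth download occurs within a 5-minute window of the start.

Over the interval, μ = 1.2 × 5 = 6 (a 5-minute window = 5 minutes).
The ninth arrival falls in the interval iff at least 9 events occur there: P(S_9 ≤ t) = P(N ≥ 9) = 1 − P(N ≤ 8) ≈ 0.1528.

0.1528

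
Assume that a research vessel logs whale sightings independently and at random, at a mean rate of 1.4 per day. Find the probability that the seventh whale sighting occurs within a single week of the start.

Over the interval, μ = 1.4 × 7 = 9.8 (a week = 7 days).
The seventh arrival falls in the interval iff at least 7 events occur there: P(S_7 ≤ t) = P(N ≥ 7) = 1 − P(N ≤ 6) ≈ 0.8567.

0.8567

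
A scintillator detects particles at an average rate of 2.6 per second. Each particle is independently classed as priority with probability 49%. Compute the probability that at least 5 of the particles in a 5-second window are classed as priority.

0.7614

Thinning: the particles that are classed as priority themselves form a Poisson process with rate 0.49 × 2.6 = 1.274 per second.
Over the interval, μ = 1.274 × 5 = 6.37 (a 5-second window = 5 seconds).
P(N ≥ 5) = 1 − P(N ≤ 4) ≈ 0.7614.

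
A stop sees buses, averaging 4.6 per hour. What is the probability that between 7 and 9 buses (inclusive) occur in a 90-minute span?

0.3758

Over the interval, μ = 4.6 × 1.5 = 6.9 (a 90-minute span = 1.5 hours).
P(7 ≤ N ≤ 9) = Σ_{j=7}^{9} e^(−6.9) · 6.9^j/j! ≈ 0.3758.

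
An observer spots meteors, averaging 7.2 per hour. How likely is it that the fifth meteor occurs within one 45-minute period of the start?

Over the interval, μ = 7.2 × 0.75 = 5.4 (a 45-minute period = 0.75 hours).
The fifth arrival falls in the interval iff at least 5 events occur there: P(S_5 ≤ t) = P(N ≥ 5) = 1 − P(N ≤ 4) ≈ 0.6267.

0.6267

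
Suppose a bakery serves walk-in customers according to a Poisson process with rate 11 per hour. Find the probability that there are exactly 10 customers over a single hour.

0.1194

With mean μ = 11 per hour,
P(N = 10) = e^(−μ) μ^10/10! = e^(−11) · 11^10/3628800 ≈ 0.1194.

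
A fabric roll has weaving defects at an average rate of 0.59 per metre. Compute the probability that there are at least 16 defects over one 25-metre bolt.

0.4063

Over the interval, μ = 0.59 × 25 = 14.75 (a 25-metre bolt = 25 metres).
P(N ≥ 16) = 1 − P(N ≤ 15) = 1 − Σ_{j=0}^{15} e^(−μ) μ^j/j! ≈ 0.4063.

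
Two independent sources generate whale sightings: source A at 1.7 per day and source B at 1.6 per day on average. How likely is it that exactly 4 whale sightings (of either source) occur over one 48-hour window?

0.1076

Independent Poisson processes superpose: combined rate λ = 1.7 + 1.6 = 3.3 per day.
Over the interval, μ = 3.3 × 2 = 6.6 (a 48-hour window = 2 days).
P(N = 4) = e^(−6.6) · 6.6^4/4! ≈ 0.1076.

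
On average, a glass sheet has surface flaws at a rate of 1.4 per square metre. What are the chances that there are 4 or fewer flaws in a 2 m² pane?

Over the interval, μ = 1.4 × 2 = 2.8 (a 2 m² pane = 2 square metres).
P(N ≤ 4) = Σ_{j=0}^{4} e^(−μ) μ^j/j! ≈ 0.8477.

0.8477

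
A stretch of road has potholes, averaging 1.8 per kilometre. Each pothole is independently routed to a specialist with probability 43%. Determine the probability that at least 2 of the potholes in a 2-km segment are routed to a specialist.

Thinning: the potholes that are routed to a specialist themselves form a Poisson process with rate 0.43 × 1.8 = 0.774 per kilometre.
Over the interval, μ = 0.774 × 2 = 1.548 (a 2-km segment = 2 kilometres).
P(N ≥ 2) = 1 − P(N ≤ 1) ≈ 0.4581.

0.4581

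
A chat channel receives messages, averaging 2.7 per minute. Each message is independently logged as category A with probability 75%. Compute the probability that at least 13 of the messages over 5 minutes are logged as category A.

0.2204

Thinning: the messages that are logged as category A themselves form a Poisson process with rate 0.75 × 2.7 = 2.025 per minute.
Over the interval, μ = 2.025 × 5 = 10.125 (5 minutes).
P(N ≥ 13) = 1 − P(N ≤ 12) ≈ 0.2204.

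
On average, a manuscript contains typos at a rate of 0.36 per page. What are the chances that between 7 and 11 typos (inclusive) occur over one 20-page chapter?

0.5167

Over the interval, μ = 0.36 × 20 = 7.2 (a 20-page chapter = 20 pages).
P(7 ≤ N ≤ 11) = Σ_{j=7}^{11} e^(−7.2) · 7.2^j/j! ≈ 0.5167.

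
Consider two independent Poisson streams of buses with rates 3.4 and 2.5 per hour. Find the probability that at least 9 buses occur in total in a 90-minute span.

Independent Poisson processes superpose: combined rate λ = 3.4 + 2.5 = 5.9 per hour.
Over the interval, μ = 5.9 × 1.5 = 8.85 (a 90-minute span = 1.5 hours).
P(N ≥ 9) = 1 − P(N ≤ 8) ≈ 0.5244.

0.5244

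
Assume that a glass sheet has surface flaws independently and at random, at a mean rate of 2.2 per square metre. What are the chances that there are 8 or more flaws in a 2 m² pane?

Over the interval, μ = 2.2 × 2 = 4.4 (a 2 m² pane = 2 square metres).
P(N ≥ 8) = 1 − P(N ≤ 7) = 1 − Σ_{j=0}^{7} e^(−μ) μ^j/j! ≈ 0.0786.

0.0786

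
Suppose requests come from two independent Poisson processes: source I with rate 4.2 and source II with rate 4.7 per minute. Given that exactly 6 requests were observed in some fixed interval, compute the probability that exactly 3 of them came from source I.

0.3096

Given the total, each event is independently from source I with probability p = λ_I/(λ_I+λ_II) = 4.2/8.9 ≈ 0.4719.
So K ~ Binomial(6, 4.2/8.9): P(K = 3) = C(6,3) · (4.2/8.9)^3 · (4.7/8.9)^3 ≈ 0.3096.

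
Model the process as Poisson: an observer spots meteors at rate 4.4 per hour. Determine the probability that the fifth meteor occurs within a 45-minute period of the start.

0.2374

Over the interval, μ = 4.4 × 0.75 = 3.3 (a 45-minute period = 0.75 hours).
The fifth arrival falls in the interval iff at least 5 events occur there: P(S_5 ≤ t) = P(N ≥ 5) = 1 − P(N ≤ 4) ≈ 0.2374.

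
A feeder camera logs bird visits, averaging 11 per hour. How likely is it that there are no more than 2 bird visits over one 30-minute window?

Over the interval, μ = 11 × 0.5 = 5.5 (a 30-minute window = 0.5 hours).
P(N ≤ 2) = Σ_{j=0}^{2} e^(−μ) μ^j/j! ≈ 0.0884.

0.0884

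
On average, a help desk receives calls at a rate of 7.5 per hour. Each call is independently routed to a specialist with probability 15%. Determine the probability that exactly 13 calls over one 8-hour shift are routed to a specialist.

0.0504

Thinning: the calls that are routed to a specialist themselves form a Poisson process with rate 0.15 × 7.5 = 1.125 per hour.
Over the interval, μ = 1.125 × 8 = 9 (an 8-hour shift = 8 hours).
P(N = 13) = e^(−9) · 9^13/13! ≈ 0.0504.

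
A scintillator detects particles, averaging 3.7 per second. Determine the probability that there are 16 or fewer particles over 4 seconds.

0.6832

Over the interval, μ = 3.7 × 4 = 14.8 (4 seconds).
P(N ≤ 16) = Σ_{j=0}^{16} e^(−μ) μ^j/j! ≈ 0.6832.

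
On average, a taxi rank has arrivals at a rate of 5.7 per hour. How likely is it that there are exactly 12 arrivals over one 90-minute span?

Over the interval, μ = 5.7 × 1.5 = 8.55 (a 90-minute span = 1.5 hours).
P(N = 12) = e^(−μ) μ^12/12! = e^(−8.55) · 8.55^12/479001600 ≈ 0.0617.

0.0617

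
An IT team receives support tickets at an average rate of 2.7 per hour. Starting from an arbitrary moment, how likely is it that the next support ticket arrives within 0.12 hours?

0.2767

Inter-arrival times are exponential with rate λ = 2.7 per hour.
P(T ≤ 0.12) = 1 − e^(−λt) = 1 − e^(−2.7 × 0.12) = 1 − e^(−0.324) ≈ 0.2767.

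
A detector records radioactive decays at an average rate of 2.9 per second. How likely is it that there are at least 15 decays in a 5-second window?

Over the interval, μ = 2.9 × 5 = 14.5 (a 5-second window = 5 seconds).
P(N ≥ 15) = 1 − P(N ≤ 14) = 1 − Σ_{j=0}^{14} e^(−μ) μ^j/j! ≈ 0.4824.

0.4824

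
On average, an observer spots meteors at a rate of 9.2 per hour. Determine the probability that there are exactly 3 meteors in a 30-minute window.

Over the interval, μ = 9.2 × 0.5 = 4.6 (a 30-minute window = 0.5 hours).
P(N = 3) = e^(−μ) μ^3/3! = e^(−4.6) · 4.6^3/6 ≈ 0.1631.

0.1631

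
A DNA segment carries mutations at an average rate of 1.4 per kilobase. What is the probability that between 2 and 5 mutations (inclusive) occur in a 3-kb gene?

0.6752

Over the interval, μ = 1.4 × 3 = 4.2 (a 3-kb gene = 3 kilobases).
P(2 ≤ N ≤ 5) = Σ_{j=2}^{5} e^(−4.2) · 4.2^j/j! ≈ 0.6752.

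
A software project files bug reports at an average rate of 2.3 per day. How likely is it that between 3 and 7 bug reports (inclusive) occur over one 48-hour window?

Over the interval, μ = 2.3 × 2 = 4.6 (a 48-hour window = 2 days).
P(3 ≤ N ≤ 7) = Σ_{j=3}^{7} e^(−4.6) · 4.6^j/j! ≈ 0.7423.

0.7423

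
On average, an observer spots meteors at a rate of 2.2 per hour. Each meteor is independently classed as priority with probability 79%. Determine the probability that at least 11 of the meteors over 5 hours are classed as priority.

Thinning: the meteors that are classed as priority themselves form a Poisson process with rate 0.79 × 2.2 = 1.738 per hour.
Over the interval, μ = 1.738 × 5 = 8.69 (5 hours).
P(N ≥ 11) = 1 − P(N ≤ 10) ≈ 0.2579.

0.2579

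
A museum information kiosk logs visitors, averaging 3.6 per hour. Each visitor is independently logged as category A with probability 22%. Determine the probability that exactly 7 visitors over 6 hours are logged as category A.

0.0937

Thinning: the visitors that are logged as category A themselves form a Poisson process with rate 0.22 × 3.6 = 0.792 per hour.
Over the interval, μ = 0.792 × 6 = 4.752 (6 hours).
P(N = 7) = e^(−4.752) · 4.752^7/7! ≈ 0.0937.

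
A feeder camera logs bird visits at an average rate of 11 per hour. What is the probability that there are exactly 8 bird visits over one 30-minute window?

0.0849

Over the interval, μ = 11 × 0.5 = 5.5 (a 30-minute window = 0.5 hours).
P(N = 8) = e^(−μ) μ^8/8! = e^(−5.5) · 5.5^8/40320 ≈ 0.0849.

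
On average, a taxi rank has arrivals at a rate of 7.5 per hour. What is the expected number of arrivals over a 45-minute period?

E[N] = λt = 7.5 × 0.75 = 5.625 (a 45-minute period = 0.75 hours).

5.625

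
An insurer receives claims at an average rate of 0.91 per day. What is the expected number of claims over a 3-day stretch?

E[N] = λt = 0.91 × 3 = 2.73 (a 3-day stretch = 3 days).

2.73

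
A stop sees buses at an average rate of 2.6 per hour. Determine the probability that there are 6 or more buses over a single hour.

0.0490

With mean μ = 2.6 per hour,
P(N ≥ 6) = 1 − P(N ≤ 5) = 1 − Σ_{j=0}^{5} e^(−μ) μ^j/j! ≈ 0.0490.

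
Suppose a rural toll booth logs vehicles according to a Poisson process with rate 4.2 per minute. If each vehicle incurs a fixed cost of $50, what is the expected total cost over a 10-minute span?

$2100

E[N] = 4.2 × 10 = 42 (a 10-minute span = 10 minutes); E[cost] = 42 × $50 = $2100.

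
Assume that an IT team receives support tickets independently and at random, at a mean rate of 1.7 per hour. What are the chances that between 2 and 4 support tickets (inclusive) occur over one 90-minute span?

Over the interval, μ = 1.7 × 1.5 = 2.55 (a 90-minute span = 1.5 hours).
P(2 ≤ N ≤ 4) = Σ_{j=2}^{4} e^(−2.55) · 2.55^j/j! ≈ 0.6072.

0.6072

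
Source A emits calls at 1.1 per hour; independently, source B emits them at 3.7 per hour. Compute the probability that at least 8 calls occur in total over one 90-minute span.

Independent Poisson processes superpose: combined rate λ = 1.1 + 3.7 = 4.8 per hour.
Over the interval, μ = 4.8 × 1.5 = 7.2 (a 90-minute span = 1.5 hours).
P(N ≥ 8) = 1 − P(N ≤ 7) ≈ 0.4311.

0.4311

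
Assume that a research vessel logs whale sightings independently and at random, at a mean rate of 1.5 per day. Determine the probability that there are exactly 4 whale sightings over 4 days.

Over the interval, μ = 1.5 × 4 = 6 (4 days).
P(N = 4) = e^(−μ) μ^4/4! = e^(−6) · 6^4/24 ≈ 0.1339.

0.1339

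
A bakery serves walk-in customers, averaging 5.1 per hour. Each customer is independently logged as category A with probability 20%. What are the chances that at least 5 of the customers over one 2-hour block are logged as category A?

Thinning: the customers that are logged as category A themselves form a Poisson process with rate 0.2 × 5.1 = 1.02 per hour.
Over the interval, μ = 1.02 × 2 = 2.04 (a 2-hour block = 2 hours).
P(N ≥ 5) = 1 − P(N ≤ 4) ≈ 0.0563.

0.0563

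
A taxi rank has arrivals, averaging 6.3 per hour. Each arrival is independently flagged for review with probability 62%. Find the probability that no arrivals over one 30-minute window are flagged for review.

Thinning: the arrivals that are flagged for review themselves form a Poisson process with rate 0.62 × 6.3 = 3.906 per hour.
Over the interval, μ = 3.906 × 0.5 = 1.953 (a 30-minute window = 0.5 hours).
P(N = 0) = e^(−1.953) · 1.953^0/0! ≈ 0.1418.

0.1418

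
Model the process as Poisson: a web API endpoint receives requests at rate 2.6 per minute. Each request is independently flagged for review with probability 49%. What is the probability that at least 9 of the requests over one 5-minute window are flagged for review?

0.1932

Thinning: the requests that are flagged for review themselves form a Poisson process with rate 0.49 × 2.6 = 1.274 per minute.
Over the interval, μ = 1.274 × 5 = 6.37 (a 5-minute window = 5 minutes).
P(N ≥ 9) = 1 − P(N ≤ 8) ≈ 0.1932.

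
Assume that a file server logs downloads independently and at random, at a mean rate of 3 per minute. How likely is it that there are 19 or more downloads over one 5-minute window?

Over the interval, μ = 3 × 5 = 15 (a 5-minute window = 5 minutes).
P(N ≥ 19) = 1 − P(N ≤ 18) = 1 − Σ_{j=0}^{18} e^(−μ) μ^j/j! ≈ 0.1805.

0.1805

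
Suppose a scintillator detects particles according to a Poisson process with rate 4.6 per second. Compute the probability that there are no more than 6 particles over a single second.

0.8180

With mean μ = 4.6 per second,
P(N ≤ 6) = Σ_{j=0}^{6} e^(−μ) μ^j/j! ≈ 0.8180.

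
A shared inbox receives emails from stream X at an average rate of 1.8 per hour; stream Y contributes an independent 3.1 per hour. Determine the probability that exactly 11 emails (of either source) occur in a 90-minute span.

Independent Poisson processes superpose: combined rate λ = 1.8 + 3.1 = 4.9 per hour.
Over the interval, μ = 4.9 × 1.5 = 7.35 (a 90-minute span = 1.5 hours).
P(N = 11) = e^(−7.35) · 7.35^11/11! ≈ 0.0544.

0.0544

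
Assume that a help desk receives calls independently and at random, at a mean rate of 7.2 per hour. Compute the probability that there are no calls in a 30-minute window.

Over the interval, μ = 7.2 × 0.5 = 3.6 (a 30-minute window = 0.5 hours).
P(N = 0) = e^(−μ) μ^0/0! = e^(−3.6) · 3.6^0/1 ≈ 0.0273.

0.0273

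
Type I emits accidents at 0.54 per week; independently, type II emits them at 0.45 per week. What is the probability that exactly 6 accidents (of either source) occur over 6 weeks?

0.1606

Independent Poisson processes superpose: combined rate λ = 0.54 + 0.45 = 0.99 per week.
Over the interval, μ = 0.99 × 6 = 5.94 (6 weeks).
P(N = 6) = e^(−5.94) · 5.94^6/6! ≈ 0.1606.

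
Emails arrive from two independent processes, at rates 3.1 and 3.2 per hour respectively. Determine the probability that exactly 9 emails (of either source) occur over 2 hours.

0.0744

Independent Poisson processes superpose: combined rate λ = 3.1 + 3.2 = 6.3 per hour.
Over the interval, μ = 6.3 × 2 = 12.6 (2 hours).
P(N = 9) = e^(−12.6) · 12.6^9/9! ≈ 0.0744.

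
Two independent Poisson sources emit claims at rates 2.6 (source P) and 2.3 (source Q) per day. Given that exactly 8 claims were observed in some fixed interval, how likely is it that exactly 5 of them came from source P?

Given the total, each event is independently from source P with probability p = λ_P/(λ_P+λ_Q) = 2.6/4.9 ≈ 0.5306.
So K ~ Binomial(8, 2.6/4.9): P(K = 5) = C(8,5) · (2.6/4.9)^5 · (2.3/4.9)^3 ≈ 0.2436.

0.2436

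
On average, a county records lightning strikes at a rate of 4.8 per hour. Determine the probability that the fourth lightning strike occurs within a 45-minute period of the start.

0.4848

Over the interval, μ = 4.8 × 0.75 = 3.6 (a 45-minute period = 0.75 hours).
The fourth arrival falls in the interval iff at least 4 events occur there: P(S_4 ≤ t) = P(N ≥ 4) = 1 − P(N ≤ 3) ≈ 0.4848.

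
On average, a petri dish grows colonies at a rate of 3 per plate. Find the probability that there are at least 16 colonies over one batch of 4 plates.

Over the interval, μ = 3 × 4 = 12 (a batch of 4 plates = 4 plates).
P(N ≥ 16) = 1 − P(N ≤ 15) = 1 − Σ_{j=0}^{15} e^(−μ) μ^j/j! ≈ 0.1556.

0.1556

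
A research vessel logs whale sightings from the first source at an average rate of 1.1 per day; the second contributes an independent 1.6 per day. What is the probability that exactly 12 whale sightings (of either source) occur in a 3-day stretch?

0.0505

Independent Poisson processes superpose: combined rate λ = 1.1 + 1.6 = 2.7 per day.
Over the interval, μ = 2.7 × 3 = 8.1 (a 3-day stretch = 3 days).
P(N = 12) = e^(−8.1) · 8.1^12/12! ≈ 0.0505.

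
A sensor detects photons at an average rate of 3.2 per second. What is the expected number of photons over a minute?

E[N] = λt = 3.2 × 60 = 192 (a minute = 60 seconds).

192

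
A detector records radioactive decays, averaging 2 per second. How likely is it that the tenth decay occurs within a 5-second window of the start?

Over the interval, μ = 2 × 5 = 10 (a 5-second window = 5 seconds).
The tenth arrival falls in the interval iff at least 10 events occur there: P(S_10 ≤ t) = P(N ≥ 10) = 1 − P(N ≤ 9) ≈ 0.5421.

0.5421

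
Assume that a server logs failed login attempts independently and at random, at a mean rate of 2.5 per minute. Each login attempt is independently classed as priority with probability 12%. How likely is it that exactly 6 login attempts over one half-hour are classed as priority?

Thinning: the login attempts that are classed as priority themselves form a Poisson process with rate 0.12 × 2.5 = 0.3 per minute.
Over the interval, μ = 0.3 × 30 = 9 (a half-hour = 30 minutes).
P(N = 6) = e^(−9) · 9^6/6! ≈ 0.0911.

0.0911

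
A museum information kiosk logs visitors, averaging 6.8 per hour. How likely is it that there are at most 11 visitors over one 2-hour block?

0.2952

Over the interval, μ = 6.8 × 2 = 13.6 (a 2-hour block = 2 hours).
P(N ≤ 11) = Σ_{j=0}^{11} e^(−μ) μ^j/j! ≈ 0.2952.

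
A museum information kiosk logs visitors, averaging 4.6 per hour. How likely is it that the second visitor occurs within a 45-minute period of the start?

0.8587

Over the interval, μ = 4.6 × 0.75 = 3.45 (a 45-minute period = 0.75 hours).
The second arrival falls in the interval iff at least 2 events occur there: P(S_2 ≤ t) = P(N ≥ 2) = 1 − P(N ≤ 1) ≈ 0.8587.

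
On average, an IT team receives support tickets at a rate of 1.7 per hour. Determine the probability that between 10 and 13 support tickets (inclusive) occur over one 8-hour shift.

0.3776

Over the interval, μ = 1.7 × 8 = 13.6 (an 8-hour shift = 8 hours).
P(10 ≤ N ≤ 13) = Σ_{j=10}^{13} e^(−13.6) · 13.6^j/j! ≈ 0.3776.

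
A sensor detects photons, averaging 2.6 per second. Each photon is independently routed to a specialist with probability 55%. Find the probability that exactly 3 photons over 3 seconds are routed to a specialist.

0.1803

Thinning: the photons that are routed to a specialist themselves form a Poisson process with rate 0.55 × 2.6 = 1.43 per second.
Over the interval, μ = 1.43 × 3 = 4.29 (3 seconds).
P(N = 3) = e^(−4.29) · 4.29^3/3! ≈ 0.1803.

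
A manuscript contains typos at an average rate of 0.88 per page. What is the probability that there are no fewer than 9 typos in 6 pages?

Over the interval, μ = 0.88 × 6 = 5.28 (6 pages).
P(N ≥ 9) = 1 − P(N ≤ 8) = 1 − Σ_{j=0}^{8} e^(−μ) μ^j/j! ≈ 0.0879.

0.0879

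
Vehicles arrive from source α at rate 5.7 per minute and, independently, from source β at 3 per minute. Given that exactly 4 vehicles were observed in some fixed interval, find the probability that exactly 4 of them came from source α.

0.1843

Given the total, each event is independently from source α with probability p = λ_α/(λ_α+λ_β) = 5.7/8.7 ≈ 0.6552.
So K ~ Binomial(4, 5.7/8.7): P(K = 4) = C(4,4) · (5.7/8.7)^4 · (3/8.7)^0 ≈ 0.1843.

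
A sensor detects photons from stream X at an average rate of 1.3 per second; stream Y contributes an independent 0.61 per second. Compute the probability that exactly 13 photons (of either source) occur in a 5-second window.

Independent Poisson processes superpose: combined rate λ = 1.3 + 0.61 = 1.91 per second.
Over the interval, μ = 1.91 × 5 = 9.55 (a 5-second window = 5 seconds).
P(N = 13) = e^(−9.55) · 9.55^13/13! ≈ 0.0628.

0.0628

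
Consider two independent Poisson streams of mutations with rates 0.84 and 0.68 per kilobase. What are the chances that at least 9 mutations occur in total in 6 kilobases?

0.5600

Independent Poisson processes superpose: combined rate λ = 0.84 + 0.68 = 1.52 per kilobase.
Over the interval, μ = 1.52 × 6 = 9.12 (6 kilobases).
P(N ≥ 9) = 1 − P(N ≤ 8) ≈ 0.5600.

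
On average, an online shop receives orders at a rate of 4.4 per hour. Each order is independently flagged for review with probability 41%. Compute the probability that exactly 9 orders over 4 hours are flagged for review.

0.1074

Thinning: the orders that are flagged for review themselves form a Poisson process with rate 0.41 × 4.4 = 1.804 per hour.
Over the interval, μ = 1.804 × 4 = 7.216 (4 hours).
P(N = 9) = e^(−7.216) · 7.216^9/9! ≈ 0.1074.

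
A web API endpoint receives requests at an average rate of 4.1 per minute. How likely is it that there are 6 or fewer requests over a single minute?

With mean μ = 4.1 per minute,
P(N ≤ 6) = Σ_{j=0}^{6} e^(−μ) μ^j/j! ≈ 0.8786.

0.8786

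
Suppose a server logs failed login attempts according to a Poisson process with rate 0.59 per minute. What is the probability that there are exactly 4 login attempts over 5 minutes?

Over the interval, μ = 0.59 × 5 = 2.95 (5 minutes).
P(N = 4) = e^(−μ) μ^4/4! = e^(−2.95) · 2.95^4/24 ≈ 0.1652.

0.1652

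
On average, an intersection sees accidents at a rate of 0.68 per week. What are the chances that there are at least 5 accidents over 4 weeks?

0.1401

Over the interval, μ = 0.68 × 4 = 2.72 (4 weeks).
P(N ≥ 5) = 1 − P(N ≤ 4) = 1 − Σ_{j=0}^{4} e^(−μ) μ^j/j! ≈ 0.1401.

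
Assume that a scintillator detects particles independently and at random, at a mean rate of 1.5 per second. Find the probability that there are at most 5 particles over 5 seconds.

0.2414

Over the interval, μ = 1.5 × 5 = 7.5 (5 seconds).
P(N ≤ 5) = Σ_{j=0}^{5} e^(−μ) μ^j/j! ≈ 0.2414.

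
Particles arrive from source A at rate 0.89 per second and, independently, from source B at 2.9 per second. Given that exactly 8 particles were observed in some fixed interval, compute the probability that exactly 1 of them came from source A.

0.2885

Given the total, each event is independently from source A with probability p = λ_A/(λ_A+λ_B) = 0.89/3.79 ≈ 0.2348.
So K ~ Binomial(8, 0.89/3.79): P(K = 1) = C(8,1) · (0.89/3.79)^1 · (2.9/3.79)^7 ≈ 0.2885.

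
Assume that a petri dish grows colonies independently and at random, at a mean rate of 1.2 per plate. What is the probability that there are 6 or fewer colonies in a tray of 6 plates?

0.4204

Over the interval, μ = 1.2 × 6 = 7.2 (a tray of 6 plates = 6 plates).
P(N ≤ 6) = Σ_{j=0}^{6} e^(−μ) μ^j/j! ≈ 0.4204.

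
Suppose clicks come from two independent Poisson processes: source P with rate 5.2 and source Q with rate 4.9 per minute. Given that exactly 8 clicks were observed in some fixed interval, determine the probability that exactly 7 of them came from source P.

0.0372

Given the total, each event is independently from source P with probability p = λ_P/(λ_P+λ_Q) = 5.2/10.1 ≈ 0.5149.
So K ~ Binomial(8, 5.2/10.1): P(K = 7) = C(8,7) · (5.2/10.1)^7 · (4.9/10.1)^1 ≈ 0.0372.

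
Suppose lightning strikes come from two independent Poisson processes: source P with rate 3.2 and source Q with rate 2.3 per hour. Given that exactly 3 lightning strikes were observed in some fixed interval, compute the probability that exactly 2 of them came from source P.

Given the total, each event is independently from source P with probability p = λ_P/(λ_P+λ_Q) = 3.2/5.5 ≈ 0.5818.
So K ~ Binomial(3, 3.2/5.5): P(K = 2) = C(3,2) · (3.2/5.5)^2 · (2.3/5.5)^1 ≈ 0.4247.

0.4247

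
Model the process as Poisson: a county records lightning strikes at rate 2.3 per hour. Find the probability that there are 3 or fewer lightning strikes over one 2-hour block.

0.3257

Over the interval, μ = 2.3 × 2 = 4.6 (a 2-hour block = 2 hours).
P(N ≤ 3) = Σ_{j=0}^{3} e^(−μ) μ^j/j! ≈ 0.3257.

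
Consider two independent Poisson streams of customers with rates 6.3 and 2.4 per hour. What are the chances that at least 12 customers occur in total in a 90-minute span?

0.6519

Independent Poisson processes superpose: combined rate λ = 6.3 + 2.4 = 8.7 per hour.
Over the interval, μ = 8.7 × 1.5 = 13.05 (a 90-minute span = 1.5 hours).
P(N ≥ 12) = 1 − P(N ≤ 11) ≈ 0.6519.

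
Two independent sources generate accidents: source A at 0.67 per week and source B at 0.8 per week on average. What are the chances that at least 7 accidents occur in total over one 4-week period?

Independent Poisson processes superpose: combined rate λ = 0.67 + 0.8 = 1.47 per week.
Over the interval, μ = 1.47 × 4 = 5.88 (a 4-week period = 4 weeks).
P(N ≥ 7) = 1 − P(N ≤ 6) ≈ 0.3744.

0.3744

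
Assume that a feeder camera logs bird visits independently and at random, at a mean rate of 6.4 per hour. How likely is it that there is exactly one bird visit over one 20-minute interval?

Over the interval, μ = 6.4 × 1/3 ≈ 2.13333 (a 20-minute interval = 1/3 hours).
P(N = 1) = e^(−μ) μ^1/1! = e^(−2.13333) · 2.13333^1/1 ≈ 0.2527.

0.2527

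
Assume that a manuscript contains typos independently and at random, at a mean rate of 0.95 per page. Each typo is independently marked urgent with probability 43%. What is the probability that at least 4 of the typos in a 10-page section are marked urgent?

Thinning: the typos that are marked urgent themselves form a Poisson process with rate 0.43 × 0.95 = 0.4085 per page.
Over the interval, μ = 0.4085 × 10 = 4.085 (a 10-page section = 10 pages).
P(N ≥ 4) = 1 − P(N ≤ 3) ≈ 0.5830.

0.5830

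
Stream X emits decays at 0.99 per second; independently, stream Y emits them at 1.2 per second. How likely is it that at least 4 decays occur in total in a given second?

0.1787

Independent Poisson processes superpose: combined rate λ = 0.99 + 1.2 = 2.19 per second.
So μ = 2.19.
P(N ≥ 4) = 1 − P(N ≤ 3) ≈ 0.1787.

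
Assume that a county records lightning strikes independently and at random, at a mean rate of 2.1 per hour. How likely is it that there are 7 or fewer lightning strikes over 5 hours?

Over the interval, μ = 2.1 × 5 = 10.5 (5 hours).
P(N ≤ 7) = Σ_{j=0}^{7} e^(−μ) μ^j/j! ≈ 0.1785.

0.1785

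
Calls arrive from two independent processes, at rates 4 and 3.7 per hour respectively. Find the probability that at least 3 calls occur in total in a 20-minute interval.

Independent Poisson processes superpose: combined rate λ = 4 + 3.7 = 7.7 per hour.
Over the interval, μ = 7.7 × 1/3 ≈ 2.56667 (a 20-minute interval = 1/3 hours).
P(N ≥ 3) = 1 − P(N ≤ 2) ≈ 0.4732.

0.4732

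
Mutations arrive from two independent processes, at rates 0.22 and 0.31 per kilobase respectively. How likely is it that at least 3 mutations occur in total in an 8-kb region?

Independent Poisson processes superpose: combined rate λ = 0.22 + 0.31 = 0.53 per kilobase.
Over the interval, μ = 0.53 × 8 = 4.24 (an 8-kb region = 8 kilobases).
P(N ≥ 3) = 1 − P(N ≤ 2) ≈ 0.7950.

0.7950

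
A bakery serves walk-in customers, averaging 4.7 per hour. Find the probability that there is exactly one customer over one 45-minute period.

Over the interval, μ = 4.7 × 0.75 = 3.525 (a 45-minute period = 0.75 hours).
P(N = 1) = e^(−μ) μ^1/1! = e^(−3.525) · 3.525^1/1 ≈ 0.1038.

0.1038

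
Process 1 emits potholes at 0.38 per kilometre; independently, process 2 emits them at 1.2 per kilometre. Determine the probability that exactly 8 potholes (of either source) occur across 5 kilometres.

0.1395

Independent Poisson processes superpose: combined rate λ = 0.38 + 1.2 = 1.58 per kilometre.
Over the interval, μ = 1.58 × 5 = 7.9 (5 kilometres).
P(N = 8) = e^(−7.9) · 7.9^8/8! ≈ 0.1395.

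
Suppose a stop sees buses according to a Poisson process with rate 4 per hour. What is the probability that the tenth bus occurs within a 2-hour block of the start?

0.2834

Over the interval, μ = 4 × 2 = 8 (a 2-hour block = 2 hours).
The tenth arrival falls in the interval iff at least 10 events occur there: P(S_10 ≤ t) = P(N ≥ 10) = 1 − P(N ≤ 9) ≈ 0.2834.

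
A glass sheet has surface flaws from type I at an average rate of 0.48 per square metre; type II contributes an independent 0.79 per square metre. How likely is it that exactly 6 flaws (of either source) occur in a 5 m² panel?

Independent Poisson processes superpose: combined rate λ = 0.48 + 0.79 = 1.27 per square metre.
Over the interval, μ = 1.27 × 5 = 6.35 (a 5 m² panel = 5 square metres).
P(N = 6) = e^(−6.35) · 6.35^6/6! ≈ 0.1591.

0.1591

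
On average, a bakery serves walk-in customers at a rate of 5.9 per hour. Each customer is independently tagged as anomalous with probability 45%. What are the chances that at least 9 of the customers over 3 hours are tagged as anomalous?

Thinning: the customers that are tagged as anomalous themselves form a Poisson process with rate 0.45 × 5.9 = 2.655 per hour.
Over the interval, μ = 2.655 × 3 = 7.965 (3 hours).
P(N ≥ 9) = 1 − P(N ≤ 8) ≈ 0.4026.

0.4026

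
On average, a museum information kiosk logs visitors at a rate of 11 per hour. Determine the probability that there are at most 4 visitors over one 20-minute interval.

0.6936

Over the interval, μ = 11 × 1/3 ≈ 3.66667 (a 20-minute interval = 1/3 hours).
P(N ≤ 4) = Σ_{j=0}^{4} e^(−μ) μ^j/j! ≈ 0.6936.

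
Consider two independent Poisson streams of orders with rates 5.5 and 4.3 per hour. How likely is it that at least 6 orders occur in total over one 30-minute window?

Independent Poisson processes superpose: combined rate λ = 5.5 + 4.3 = 9.8 per hour.
Over the interval, μ = 9.8 × 0.5 = 4.9 (a 30-minute window = 0.5 hours).
P(N ≥ 6) = 1 − P(N ≤ 5) ≈ 0.3665.

0.3665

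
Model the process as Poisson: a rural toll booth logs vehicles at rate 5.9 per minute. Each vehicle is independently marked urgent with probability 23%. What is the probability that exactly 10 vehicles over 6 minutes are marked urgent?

Thinning: the vehicles that are marked urgent themselves form a Poisson process with rate 0.23 × 5.9 = 1.357 per minute.
Over the interval, μ = 1.357 × 6 = 8.142 (6 minutes).
P(N = 10) = e^(−8.142) · 8.142^10/10! ≈ 0.1027.

0.1027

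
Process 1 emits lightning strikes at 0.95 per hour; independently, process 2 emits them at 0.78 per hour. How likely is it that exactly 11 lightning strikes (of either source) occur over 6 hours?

0.1172

Independent Poisson processes superpose: combined rate λ = 0.95 + 0.78 = 1.73 per hour.
Over the interval, μ = 1.73 × 6 = 10.38 (6 hours).
P(N = 11) = e^(−10.38) · 10.38^11/11! ≈ 0.1172.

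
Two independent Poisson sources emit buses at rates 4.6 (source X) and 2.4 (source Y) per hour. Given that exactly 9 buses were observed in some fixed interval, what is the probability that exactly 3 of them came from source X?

0.0387

Given the total, each event is independently from source X with probability p = λ_X/(λ_X+λ_Y) = 4.6/7 ≈ 0.6571.
So K ~ Binomial(9, 4.6/7): P(K = 3) = C(9,3) · (4.6/7)^3 · (2.4/7)^6 ≈ 0.0387.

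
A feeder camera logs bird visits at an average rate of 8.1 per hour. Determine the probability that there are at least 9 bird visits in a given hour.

With mean μ = 8.1 per hour,
P(N ≥ 9) = 1 − P(N ≤ 8) = 1 − Σ_{j=0}^{8} e^(−μ) μ^j/j! ≈ 0.4214.

0.4214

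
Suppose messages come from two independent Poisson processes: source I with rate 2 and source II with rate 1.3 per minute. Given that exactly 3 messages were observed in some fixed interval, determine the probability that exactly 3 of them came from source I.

0.2226

Given the total, each event is independently from source I with probability p = λ_I/(λ_I+λ_II) = 2/3.3 ≈ 0.6061.
So K ~ Binomial(3, 2/3.3): P(K = 3) = C(3,3) · (2/3.3)^3 · (1.3/3.3)^0 ≈ 0.2226.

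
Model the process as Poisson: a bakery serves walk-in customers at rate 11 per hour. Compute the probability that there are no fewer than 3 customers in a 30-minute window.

Over the interval, μ = 11 × 0.5 = 5.5 (a 30-minute window = 0.5 hours).
P(N ≥ 3) = 1 − P(N ≤ 2) = 1 − Σ_{j=0}^{2} e^(−μ) μ^j/j! ≈ 0.9116.

0.9116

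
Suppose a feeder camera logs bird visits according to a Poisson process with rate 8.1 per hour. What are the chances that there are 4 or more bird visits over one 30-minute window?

0.5762

Over the interval, μ = 8.1 × 0.5 = 4.05 (a 30-minute window = 0.5 hours).
P(N ≥ 4) = 1 − P(N ≤ 3) = 1 − Σ_{j=0}^{3} e^(−μ) μ^j/j! ≈ 0.5762.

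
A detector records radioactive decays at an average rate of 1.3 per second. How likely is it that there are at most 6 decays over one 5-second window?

Over the interval, μ = 1.3 × 5 = 6.5 (a 5-second window = 5 seconds).
P(N ≤ 6) = Σ_{j=0}^{6} e^(−μ) μ^j/j! ≈ 0.5265.

0.5265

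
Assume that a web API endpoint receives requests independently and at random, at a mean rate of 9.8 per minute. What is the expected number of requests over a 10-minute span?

E[N] = λt = 9.8 × 10 = 98 (a 10-minute span = 10 minutes).

98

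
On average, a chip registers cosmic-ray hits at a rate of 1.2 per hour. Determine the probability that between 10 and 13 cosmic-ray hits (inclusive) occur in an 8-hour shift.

0.3830

Over the interval, μ = 1.2 × 8 = 9.6 (an 8-hour shift = 8 hours).
P(10 ≤ N ≤ 13) = Σ_{j=10}^{13} e^(−9.6) · 9.6^j/j! ≈ 0.3830.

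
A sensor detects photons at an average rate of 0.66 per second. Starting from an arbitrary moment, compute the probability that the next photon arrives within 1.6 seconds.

0.6522

Inter-arrival times are exponential with rate λ = 0.66 per second.
P(T ≤ 1.6) = 1 − e^(−λt) = 1 − e^(−0.66 × 1.6) = 1 − e^(−1.056) ≈ 0.6522.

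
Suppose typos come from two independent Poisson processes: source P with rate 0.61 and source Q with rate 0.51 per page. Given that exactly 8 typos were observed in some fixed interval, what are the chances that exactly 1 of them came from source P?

Given the total, each event is independently from source P with probability p = λ_P/(λ_P+λ_Q) = 0.61/1.12 ≈ 0.5446.
So K ~ Binomial(8, 0.61/1.12): P(K = 1) = C(8,1) · (0.61/1.12)^1 · (0.51/1.12)^7 ≈ 0.0177.

0.0177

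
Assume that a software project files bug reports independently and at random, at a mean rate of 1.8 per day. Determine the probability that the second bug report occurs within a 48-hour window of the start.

Over the interval, μ = 1.8 × 2 = 3.6 (a 48-hour window = 2 days).
The second arrival falls in the interval iff at least 2 events occur there: P(S_2 ≤ t) = P(N ≥ 2) = 1 − P(N ≤ 1) ≈ 0.8743.

0.8743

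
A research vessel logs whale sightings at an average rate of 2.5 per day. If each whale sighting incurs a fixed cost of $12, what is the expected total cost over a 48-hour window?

E[N] = 2.5 × 2 = 5 (a 48-hour window = 2 days); E[cost] = 5 × $12 = $60.

$60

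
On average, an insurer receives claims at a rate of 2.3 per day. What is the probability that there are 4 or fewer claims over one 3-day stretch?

0.1823

Over the interval, μ = 2.3 × 3 = 6.9 (a 3-day stretch = 3 days).
P(N ≤ 4) = Σ_{j=0}^{4} e^(−μ) μ^j/j! ≈ 0.1823.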